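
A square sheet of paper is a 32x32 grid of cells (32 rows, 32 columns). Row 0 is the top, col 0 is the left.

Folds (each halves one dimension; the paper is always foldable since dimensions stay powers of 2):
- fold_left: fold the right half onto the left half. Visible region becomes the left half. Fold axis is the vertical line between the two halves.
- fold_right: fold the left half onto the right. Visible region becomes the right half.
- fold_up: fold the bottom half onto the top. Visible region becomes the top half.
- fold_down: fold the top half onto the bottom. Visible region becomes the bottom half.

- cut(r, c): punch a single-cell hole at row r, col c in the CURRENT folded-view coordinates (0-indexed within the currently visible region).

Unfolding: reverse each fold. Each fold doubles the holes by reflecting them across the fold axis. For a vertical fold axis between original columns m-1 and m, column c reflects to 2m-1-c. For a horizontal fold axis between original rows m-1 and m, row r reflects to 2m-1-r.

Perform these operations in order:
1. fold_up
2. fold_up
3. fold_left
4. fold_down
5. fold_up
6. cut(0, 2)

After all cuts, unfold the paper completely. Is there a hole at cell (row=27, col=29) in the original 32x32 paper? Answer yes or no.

Op 1 fold_up: fold axis h@16; visible region now rows[0,16) x cols[0,32) = 16x32
Op 2 fold_up: fold axis h@8; visible region now rows[0,8) x cols[0,32) = 8x32
Op 3 fold_left: fold axis v@16; visible region now rows[0,8) x cols[0,16) = 8x16
Op 4 fold_down: fold axis h@4; visible region now rows[4,8) x cols[0,16) = 4x16
Op 5 fold_up: fold axis h@6; visible region now rows[4,6) x cols[0,16) = 2x16
Op 6 cut(0, 2): punch at orig (4,2); cuts so far [(4, 2)]; region rows[4,6) x cols[0,16) = 2x16
Unfold 1 (reflect across h@6): 2 holes -> [(4, 2), (7, 2)]
Unfold 2 (reflect across h@4): 4 holes -> [(0, 2), (3, 2), (4, 2), (7, 2)]
Unfold 3 (reflect across v@16): 8 holes -> [(0, 2), (0, 29), (3, 2), (3, 29), (4, 2), (4, 29), (7, 2), (7, 29)]
Unfold 4 (reflect across h@8): 16 holes -> [(0, 2), (0, 29), (3, 2), (3, 29), (4, 2), (4, 29), (7, 2), (7, 29), (8, 2), (8, 29), (11, 2), (11, 29), (12, 2), (12, 29), (15, 2), (15, 29)]
Unfold 5 (reflect across h@16): 32 holes -> [(0, 2), (0, 29), (3, 2), (3, 29), (4, 2), (4, 29), (7, 2), (7, 29), (8, 2), (8, 29), (11, 2), (11, 29), (12, 2), (12, 29), (15, 2), (15, 29), (16, 2), (16, 29), (19, 2), (19, 29), (20, 2), (20, 29), (23, 2), (23, 29), (24, 2), (24, 29), (27, 2), (27, 29), (28, 2), (28, 29), (31, 2), (31, 29)]
Holes: [(0, 2), (0, 29), (3, 2), (3, 29), (4, 2), (4, 29), (7, 2), (7, 29), (8, 2), (8, 29), (11, 2), (11, 29), (12, 2), (12, 29), (15, 2), (15, 29), (16, 2), (16, 29), (19, 2), (19, 29), (20, 2), (20, 29), (23, 2), (23, 29), (24, 2), (24, 29), (27, 2), (27, 29), (28, 2), (28, 29), (31, 2), (31, 29)]

Answer: yes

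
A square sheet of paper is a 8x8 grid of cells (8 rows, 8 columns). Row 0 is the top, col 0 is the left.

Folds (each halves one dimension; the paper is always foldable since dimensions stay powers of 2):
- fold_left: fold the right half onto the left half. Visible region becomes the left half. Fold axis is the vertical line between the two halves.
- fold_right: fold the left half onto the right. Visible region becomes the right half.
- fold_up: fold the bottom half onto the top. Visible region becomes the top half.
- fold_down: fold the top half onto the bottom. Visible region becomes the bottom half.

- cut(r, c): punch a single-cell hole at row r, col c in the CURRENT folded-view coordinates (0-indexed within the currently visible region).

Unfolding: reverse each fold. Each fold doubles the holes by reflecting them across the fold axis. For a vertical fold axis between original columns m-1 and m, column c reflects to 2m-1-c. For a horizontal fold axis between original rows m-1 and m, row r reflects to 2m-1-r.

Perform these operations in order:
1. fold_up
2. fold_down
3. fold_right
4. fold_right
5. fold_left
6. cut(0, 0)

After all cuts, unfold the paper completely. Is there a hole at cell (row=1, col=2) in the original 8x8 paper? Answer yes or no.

Op 1 fold_up: fold axis h@4; visible region now rows[0,4) x cols[0,8) = 4x8
Op 2 fold_down: fold axis h@2; visible region now rows[2,4) x cols[0,8) = 2x8
Op 3 fold_right: fold axis v@4; visible region now rows[2,4) x cols[4,8) = 2x4
Op 4 fold_right: fold axis v@6; visible region now rows[2,4) x cols[6,8) = 2x2
Op 5 fold_left: fold axis v@7; visible region now rows[2,4) x cols[6,7) = 2x1
Op 6 cut(0, 0): punch at orig (2,6); cuts so far [(2, 6)]; region rows[2,4) x cols[6,7) = 2x1
Unfold 1 (reflect across v@7): 2 holes -> [(2, 6), (2, 7)]
Unfold 2 (reflect across v@6): 4 holes -> [(2, 4), (2, 5), (2, 6), (2, 7)]
Unfold 3 (reflect across v@4): 8 holes -> [(2, 0), (2, 1), (2, 2), (2, 3), (2, 4), (2, 5), (2, 6), (2, 7)]
Unfold 4 (reflect across h@2): 16 holes -> [(1, 0), (1, 1), (1, 2), (1, 3), (1, 4), (1, 5), (1, 6), (1, 7), (2, 0), (2, 1), (2, 2), (2, 3), (2, 4), (2, 5), (2, 6), (2, 7)]
Unfold 5 (reflect across h@4): 32 holes -> [(1, 0), (1, 1), (1, 2), (1, 3), (1, 4), (1, 5), (1, 6), (1, 7), (2, 0), (2, 1), (2, 2), (2, 3), (2, 4), (2, 5), (2, 6), (2, 7), (5, 0), (5, 1), (5, 2), (5, 3), (5, 4), (5, 5), (5, 6), (5, 7), (6, 0), (6, 1), (6, 2), (6, 3), (6, 4), (6, 5), (6, 6), (6, 7)]
Holes: [(1, 0), (1, 1), (1, 2), (1, 3), (1, 4), (1, 5), (1, 6), (1, 7), (2, 0), (2, 1), (2, 2), (2, 3), (2, 4), (2, 5), (2, 6), (2, 7), (5, 0), (5, 1), (5, 2), (5, 3), (5, 4), (5, 5), (5, 6), (5, 7), (6, 0), (6, 1), (6, 2), (6, 3), (6, 4), (6, 5), (6, 6), (6, 7)]

Answer: yes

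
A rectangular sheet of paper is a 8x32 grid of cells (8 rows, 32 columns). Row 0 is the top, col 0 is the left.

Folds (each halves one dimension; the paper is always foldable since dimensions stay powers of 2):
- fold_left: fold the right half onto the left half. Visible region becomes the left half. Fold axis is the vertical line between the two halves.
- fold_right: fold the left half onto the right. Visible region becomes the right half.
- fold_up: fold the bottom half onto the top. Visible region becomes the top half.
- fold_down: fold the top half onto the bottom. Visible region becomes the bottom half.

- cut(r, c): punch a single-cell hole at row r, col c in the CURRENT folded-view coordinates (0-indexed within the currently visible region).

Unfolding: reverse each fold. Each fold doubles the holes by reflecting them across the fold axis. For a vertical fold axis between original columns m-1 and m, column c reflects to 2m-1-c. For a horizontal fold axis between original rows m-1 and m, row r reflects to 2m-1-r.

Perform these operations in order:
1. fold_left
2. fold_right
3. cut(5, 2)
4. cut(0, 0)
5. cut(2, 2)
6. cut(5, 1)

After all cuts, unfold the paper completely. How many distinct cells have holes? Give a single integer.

Op 1 fold_left: fold axis v@16; visible region now rows[0,8) x cols[0,16) = 8x16
Op 2 fold_right: fold axis v@8; visible region now rows[0,8) x cols[8,16) = 8x8
Op 3 cut(5, 2): punch at orig (5,10); cuts so far [(5, 10)]; region rows[0,8) x cols[8,16) = 8x8
Op 4 cut(0, 0): punch at orig (0,8); cuts so far [(0, 8), (5, 10)]; region rows[0,8) x cols[8,16) = 8x8
Op 5 cut(2, 2): punch at orig (2,10); cuts so far [(0, 8), (2, 10), (5, 10)]; region rows[0,8) x cols[8,16) = 8x8
Op 6 cut(5, 1): punch at orig (5,9); cuts so far [(0, 8), (2, 10), (5, 9), (5, 10)]; region rows[0,8) x cols[8,16) = 8x8
Unfold 1 (reflect across v@8): 8 holes -> [(0, 7), (0, 8), (2, 5), (2, 10), (5, 5), (5, 6), (5, 9), (5, 10)]
Unfold 2 (reflect across v@16): 16 holes -> [(0, 7), (0, 8), (0, 23), (0, 24), (2, 5), (2, 10), (2, 21), (2, 26), (5, 5), (5, 6), (5, 9), (5, 10), (5, 21), (5, 22), (5, 25), (5, 26)]

Answer: 16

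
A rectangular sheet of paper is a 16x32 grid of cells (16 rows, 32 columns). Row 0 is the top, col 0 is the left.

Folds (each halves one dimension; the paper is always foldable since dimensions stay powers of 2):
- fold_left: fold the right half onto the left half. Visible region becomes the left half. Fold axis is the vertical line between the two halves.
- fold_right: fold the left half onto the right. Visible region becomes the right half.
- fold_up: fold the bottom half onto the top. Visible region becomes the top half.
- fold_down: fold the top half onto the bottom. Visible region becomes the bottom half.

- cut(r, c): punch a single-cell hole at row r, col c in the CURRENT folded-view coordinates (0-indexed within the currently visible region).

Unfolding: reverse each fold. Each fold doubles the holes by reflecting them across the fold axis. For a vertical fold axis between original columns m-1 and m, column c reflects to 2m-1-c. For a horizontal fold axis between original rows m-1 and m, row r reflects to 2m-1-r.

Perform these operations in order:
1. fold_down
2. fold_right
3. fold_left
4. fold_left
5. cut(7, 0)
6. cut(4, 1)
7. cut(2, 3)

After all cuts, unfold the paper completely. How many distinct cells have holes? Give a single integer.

Op 1 fold_down: fold axis h@8; visible region now rows[8,16) x cols[0,32) = 8x32
Op 2 fold_right: fold axis v@16; visible region now rows[8,16) x cols[16,32) = 8x16
Op 3 fold_left: fold axis v@24; visible region now rows[8,16) x cols[16,24) = 8x8
Op 4 fold_left: fold axis v@20; visible region now rows[8,16) x cols[16,20) = 8x4
Op 5 cut(7, 0): punch at orig (15,16); cuts so far [(15, 16)]; region rows[8,16) x cols[16,20) = 8x4
Op 6 cut(4, 1): punch at orig (12,17); cuts so far [(12, 17), (15, 16)]; region rows[8,16) x cols[16,20) = 8x4
Op 7 cut(2, 3): punch at orig (10,19); cuts so far [(10, 19), (12, 17), (15, 16)]; region rows[8,16) x cols[16,20) = 8x4
Unfold 1 (reflect across v@20): 6 holes -> [(10, 19), (10, 20), (12, 17), (12, 22), (15, 16), (15, 23)]
Unfold 2 (reflect across v@24): 12 holes -> [(10, 19), (10, 20), (10, 27), (10, 28), (12, 17), (12, 22), (12, 25), (12, 30), (15, 16), (15, 23), (15, 24), (15, 31)]
Unfold 3 (reflect across v@16): 24 holes -> [(10, 3), (10, 4), (10, 11), (10, 12), (10, 19), (10, 20), (10, 27), (10, 28), (12, 1), (12, 6), (12, 9), (12, 14), (12, 17), (12, 22), (12, 25), (12, 30), (15, 0), (15, 7), (15, 8), (15, 15), (15, 16), (15, 23), (15, 24), (15, 31)]
Unfold 4 (reflect across h@8): 48 holes -> [(0, 0), (0, 7), (0, 8), (0, 15), (0, 16), (0, 23), (0, 24), (0, 31), (3, 1), (3, 6), (3, 9), (3, 14), (3, 17), (3, 22), (3, 25), (3, 30), (5, 3), (5, 4), (5, 11), (5, 12), (5, 19), (5, 20), (5, 27), (5, 28), (10, 3), (10, 4), (10, 11), (10, 12), (10, 19), (10, 20), (10, 27), (10, 28), (12, 1), (12, 6), (12, 9), (12, 14), (12, 17), (12, 22), (12, 25), (12, 30), (15, 0), (15, 7), (15, 8), (15, 15), (15, 16), (15, 23), (15, 24), (15, 31)]

Answer: 48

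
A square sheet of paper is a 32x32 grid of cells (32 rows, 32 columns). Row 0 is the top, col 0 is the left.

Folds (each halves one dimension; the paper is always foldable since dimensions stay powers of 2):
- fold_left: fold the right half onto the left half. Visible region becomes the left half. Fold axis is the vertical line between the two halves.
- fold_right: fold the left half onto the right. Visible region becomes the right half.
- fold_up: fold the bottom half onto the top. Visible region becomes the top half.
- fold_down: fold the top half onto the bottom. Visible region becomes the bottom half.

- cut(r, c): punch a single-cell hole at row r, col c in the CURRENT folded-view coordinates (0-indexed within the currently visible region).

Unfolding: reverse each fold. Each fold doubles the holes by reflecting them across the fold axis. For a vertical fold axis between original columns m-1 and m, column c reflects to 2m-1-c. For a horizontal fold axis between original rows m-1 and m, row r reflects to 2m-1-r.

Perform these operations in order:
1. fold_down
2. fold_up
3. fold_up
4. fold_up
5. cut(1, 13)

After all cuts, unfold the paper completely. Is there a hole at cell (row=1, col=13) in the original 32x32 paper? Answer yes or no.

Op 1 fold_down: fold axis h@16; visible region now rows[16,32) x cols[0,32) = 16x32
Op 2 fold_up: fold axis h@24; visible region now rows[16,24) x cols[0,32) = 8x32
Op 3 fold_up: fold axis h@20; visible region now rows[16,20) x cols[0,32) = 4x32
Op 4 fold_up: fold axis h@18; visible region now rows[16,18) x cols[0,32) = 2x32
Op 5 cut(1, 13): punch at orig (17,13); cuts so far [(17, 13)]; region rows[16,18) x cols[0,32) = 2x32
Unfold 1 (reflect across h@18): 2 holes -> [(17, 13), (18, 13)]
Unfold 2 (reflect across h@20): 4 holes -> [(17, 13), (18, 13), (21, 13), (22, 13)]
Unfold 3 (reflect across h@24): 8 holes -> [(17, 13), (18, 13), (21, 13), (22, 13), (25, 13), (26, 13), (29, 13), (30, 13)]
Unfold 4 (reflect across h@16): 16 holes -> [(1, 13), (2, 13), (5, 13), (6, 13), (9, 13), (10, 13), (13, 13), (14, 13), (17, 13), (18, 13), (21, 13), (22, 13), (25, 13), (26, 13), (29, 13), (30, 13)]
Holes: [(1, 13), (2, 13), (5, 13), (6, 13), (9, 13), (10, 13), (13, 13), (14, 13), (17, 13), (18, 13), (21, 13), (22, 13), (25, 13), (26, 13), (29, 13), (30, 13)]

Answer: yes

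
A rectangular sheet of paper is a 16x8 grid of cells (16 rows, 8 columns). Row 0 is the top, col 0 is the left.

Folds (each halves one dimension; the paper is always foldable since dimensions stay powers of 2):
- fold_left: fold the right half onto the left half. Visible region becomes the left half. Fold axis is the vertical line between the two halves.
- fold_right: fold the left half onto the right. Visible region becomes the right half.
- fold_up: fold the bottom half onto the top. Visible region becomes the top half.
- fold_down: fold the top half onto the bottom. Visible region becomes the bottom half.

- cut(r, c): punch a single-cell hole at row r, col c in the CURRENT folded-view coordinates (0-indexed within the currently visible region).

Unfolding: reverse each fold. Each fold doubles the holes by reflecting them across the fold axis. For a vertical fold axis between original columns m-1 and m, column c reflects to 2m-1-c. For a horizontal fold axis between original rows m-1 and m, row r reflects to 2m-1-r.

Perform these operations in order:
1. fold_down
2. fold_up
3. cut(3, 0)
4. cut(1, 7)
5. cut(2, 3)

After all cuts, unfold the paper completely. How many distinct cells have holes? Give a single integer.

Op 1 fold_down: fold axis h@8; visible region now rows[8,16) x cols[0,8) = 8x8
Op 2 fold_up: fold axis h@12; visible region now rows[8,12) x cols[0,8) = 4x8
Op 3 cut(3, 0): punch at orig (11,0); cuts so far [(11, 0)]; region rows[8,12) x cols[0,8) = 4x8
Op 4 cut(1, 7): punch at orig (9,7); cuts so far [(9, 7), (11, 0)]; region rows[8,12) x cols[0,8) = 4x8
Op 5 cut(2, 3): punch at orig (10,3); cuts so far [(9, 7), (10, 3), (11, 0)]; region rows[8,12) x cols[0,8) = 4x8
Unfold 1 (reflect across h@12): 6 holes -> [(9, 7), (10, 3), (11, 0), (12, 0), (13, 3), (14, 7)]
Unfold 2 (reflect across h@8): 12 holes -> [(1, 7), (2, 3), (3, 0), (4, 0), (5, 3), (6, 7), (9, 7), (10, 3), (11, 0), (12, 0), (13, 3), (14, 7)]

Answer: 12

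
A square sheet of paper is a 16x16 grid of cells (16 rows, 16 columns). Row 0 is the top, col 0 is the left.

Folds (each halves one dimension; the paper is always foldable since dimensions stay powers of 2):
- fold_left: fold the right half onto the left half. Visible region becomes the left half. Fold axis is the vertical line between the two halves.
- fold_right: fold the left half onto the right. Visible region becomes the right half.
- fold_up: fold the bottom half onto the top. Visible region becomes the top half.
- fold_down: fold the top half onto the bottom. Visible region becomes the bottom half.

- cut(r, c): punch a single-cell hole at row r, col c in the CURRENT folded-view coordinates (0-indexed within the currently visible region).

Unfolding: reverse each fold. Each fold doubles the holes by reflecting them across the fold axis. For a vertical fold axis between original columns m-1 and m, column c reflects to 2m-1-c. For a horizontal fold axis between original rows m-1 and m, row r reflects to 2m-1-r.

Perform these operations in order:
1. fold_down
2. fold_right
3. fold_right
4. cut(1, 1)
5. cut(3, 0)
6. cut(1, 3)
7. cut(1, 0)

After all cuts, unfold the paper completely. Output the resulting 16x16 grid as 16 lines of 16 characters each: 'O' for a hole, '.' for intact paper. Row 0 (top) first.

Answer: ................
................
................
................
...OO......OO...
................
O.OOOO.OO.OOOO.O
................
................
O.OOOO.OO.OOOO.O
................
...OO......OO...
................
................
................
................

Derivation:
Op 1 fold_down: fold axis h@8; visible region now rows[8,16) x cols[0,16) = 8x16
Op 2 fold_right: fold axis v@8; visible region now rows[8,16) x cols[8,16) = 8x8
Op 3 fold_right: fold axis v@12; visible region now rows[8,16) x cols[12,16) = 8x4
Op 4 cut(1, 1): punch at orig (9,13); cuts so far [(9, 13)]; region rows[8,16) x cols[12,16) = 8x4
Op 5 cut(3, 0): punch at orig (11,12); cuts so far [(9, 13), (11, 12)]; region rows[8,16) x cols[12,16) = 8x4
Op 6 cut(1, 3): punch at orig (9,15); cuts so far [(9, 13), (9, 15), (11, 12)]; region rows[8,16) x cols[12,16) = 8x4
Op 7 cut(1, 0): punch at orig (9,12); cuts so far [(9, 12), (9, 13), (9, 15), (11, 12)]; region rows[8,16) x cols[12,16) = 8x4
Unfold 1 (reflect across v@12): 8 holes -> [(9, 8), (9, 10), (9, 11), (9, 12), (9, 13), (9, 15), (11, 11), (11, 12)]
Unfold 2 (reflect across v@8): 16 holes -> [(9, 0), (9, 2), (9, 3), (9, 4), (9, 5), (9, 7), (9, 8), (9, 10), (9, 11), (9, 12), (9, 13), (9, 15), (11, 3), (11, 4), (11, 11), (11, 12)]
Unfold 3 (reflect across h@8): 32 holes -> [(4, 3), (4, 4), (4, 11), (4, 12), (6, 0), (6, 2), (6, 3), (6, 4), (6, 5), (6, 7), (6, 8), (6, 10), (6, 11), (6, 12), (6, 13), (6, 15), (9, 0), (9, 2), (9, 3), (9, 4), (9, 5), (9, 7), (9, 8), (9, 10), (9, 11), (9, 12), (9, 13), (9, 15), (11, 3), (11, 4), (11, 11), (11, 12)]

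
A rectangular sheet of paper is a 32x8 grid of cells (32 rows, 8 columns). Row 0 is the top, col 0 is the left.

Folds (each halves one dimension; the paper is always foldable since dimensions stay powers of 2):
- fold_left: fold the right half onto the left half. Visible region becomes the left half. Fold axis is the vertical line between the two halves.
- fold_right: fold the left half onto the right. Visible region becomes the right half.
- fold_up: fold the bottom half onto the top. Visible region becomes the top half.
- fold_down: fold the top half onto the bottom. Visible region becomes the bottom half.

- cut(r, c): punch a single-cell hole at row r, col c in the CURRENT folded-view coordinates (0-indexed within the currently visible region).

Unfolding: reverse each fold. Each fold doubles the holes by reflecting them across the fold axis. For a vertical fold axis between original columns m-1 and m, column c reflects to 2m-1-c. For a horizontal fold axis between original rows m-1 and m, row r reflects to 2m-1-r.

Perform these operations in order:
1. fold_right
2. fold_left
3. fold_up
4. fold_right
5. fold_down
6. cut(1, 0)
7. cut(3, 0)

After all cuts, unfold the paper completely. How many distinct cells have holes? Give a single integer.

Op 1 fold_right: fold axis v@4; visible region now rows[0,32) x cols[4,8) = 32x4
Op 2 fold_left: fold axis v@6; visible region now rows[0,32) x cols[4,6) = 32x2
Op 3 fold_up: fold axis h@16; visible region now rows[0,16) x cols[4,6) = 16x2
Op 4 fold_right: fold axis v@5; visible region now rows[0,16) x cols[5,6) = 16x1
Op 5 fold_down: fold axis h@8; visible region now rows[8,16) x cols[5,6) = 8x1
Op 6 cut(1, 0): punch at orig (9,5); cuts so far [(9, 5)]; region rows[8,16) x cols[5,6) = 8x1
Op 7 cut(3, 0): punch at orig (11,5); cuts so far [(9, 5), (11, 5)]; region rows[8,16) x cols[5,6) = 8x1
Unfold 1 (reflect across h@8): 4 holes -> [(4, 5), (6, 5), (9, 5), (11, 5)]
Unfold 2 (reflect across v@5): 8 holes -> [(4, 4), (4, 5), (6, 4), (6, 5), (9, 4), (9, 5), (11, 4), (11, 5)]
Unfold 3 (reflect across h@16): 16 holes -> [(4, 4), (4, 5), (6, 4), (6, 5), (9, 4), (9, 5), (11, 4), (11, 5), (20, 4), (20, 5), (22, 4), (22, 5), (25, 4), (25, 5), (27, 4), (27, 5)]
Unfold 4 (reflect across v@6): 32 holes -> [(4, 4), (4, 5), (4, 6), (4, 7), (6, 4), (6, 5), (6, 6), (6, 7), (9, 4), (9, 5), (9, 6), (9, 7), (11, 4), (11, 5), (11, 6), (11, 7), (20, 4), (20, 5), (20, 6), (20, 7), (22, 4), (22, 5), (22, 6), (22, 7), (25, 4), (25, 5), (25, 6), (25, 7), (27, 4), (27, 5), (27, 6), (27, 7)]
Unfold 5 (reflect across v@4): 64 holes -> [(4, 0), (4, 1), (4, 2), (4, 3), (4, 4), (4, 5), (4, 6), (4, 7), (6, 0), (6, 1), (6, 2), (6, 3), (6, 4), (6, 5), (6, 6), (6, 7), (9, 0), (9, 1), (9, 2), (9, 3), (9, 4), (9, 5), (9, 6), (9, 7), (11, 0), (11, 1), (11, 2), (11, 3), (11, 4), (11, 5), (11, 6), (11, 7), (20, 0), (20, 1), (20, 2), (20, 3), (20, 4), (20, 5), (20, 6), (20, 7), (22, 0), (22, 1), (22, 2), (22, 3), (22, 4), (22, 5), (22, 6), (22, 7), (25, 0), (25, 1), (25, 2), (25, 3), (25, 4), (25, 5), (25, 6), (25, 7), (27, 0), (27, 1), (27, 2), (27, 3), (27, 4), (27, 5), (27, 6), (27, 7)]

Answer: 64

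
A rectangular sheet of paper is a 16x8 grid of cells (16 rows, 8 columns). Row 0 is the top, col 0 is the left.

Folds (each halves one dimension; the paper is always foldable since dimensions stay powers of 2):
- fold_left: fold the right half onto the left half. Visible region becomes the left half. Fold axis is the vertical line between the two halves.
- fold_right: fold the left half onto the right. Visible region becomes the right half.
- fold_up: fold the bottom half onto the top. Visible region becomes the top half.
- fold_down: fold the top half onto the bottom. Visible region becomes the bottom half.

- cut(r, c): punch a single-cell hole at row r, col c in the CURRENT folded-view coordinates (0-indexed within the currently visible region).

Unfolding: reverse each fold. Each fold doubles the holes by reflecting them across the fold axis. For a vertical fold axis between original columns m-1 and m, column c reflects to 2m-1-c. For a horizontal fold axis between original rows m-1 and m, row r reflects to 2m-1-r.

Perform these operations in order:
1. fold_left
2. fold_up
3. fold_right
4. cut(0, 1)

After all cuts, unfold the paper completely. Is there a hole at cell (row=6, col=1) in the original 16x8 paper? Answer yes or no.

Op 1 fold_left: fold axis v@4; visible region now rows[0,16) x cols[0,4) = 16x4
Op 2 fold_up: fold axis h@8; visible region now rows[0,8) x cols[0,4) = 8x4
Op 3 fold_right: fold axis v@2; visible region now rows[0,8) x cols[2,4) = 8x2
Op 4 cut(0, 1): punch at orig (0,3); cuts so far [(0, 3)]; region rows[0,8) x cols[2,4) = 8x2
Unfold 1 (reflect across v@2): 2 holes -> [(0, 0), (0, 3)]
Unfold 2 (reflect across h@8): 4 holes -> [(0, 0), (0, 3), (15, 0), (15, 3)]
Unfold 3 (reflect across v@4): 8 holes -> [(0, 0), (0, 3), (0, 4), (0, 7), (15, 0), (15, 3), (15, 4), (15, 7)]
Holes: [(0, 0), (0, 3), (0, 4), (0, 7), (15, 0), (15, 3), (15, 4), (15, 7)]

Answer: no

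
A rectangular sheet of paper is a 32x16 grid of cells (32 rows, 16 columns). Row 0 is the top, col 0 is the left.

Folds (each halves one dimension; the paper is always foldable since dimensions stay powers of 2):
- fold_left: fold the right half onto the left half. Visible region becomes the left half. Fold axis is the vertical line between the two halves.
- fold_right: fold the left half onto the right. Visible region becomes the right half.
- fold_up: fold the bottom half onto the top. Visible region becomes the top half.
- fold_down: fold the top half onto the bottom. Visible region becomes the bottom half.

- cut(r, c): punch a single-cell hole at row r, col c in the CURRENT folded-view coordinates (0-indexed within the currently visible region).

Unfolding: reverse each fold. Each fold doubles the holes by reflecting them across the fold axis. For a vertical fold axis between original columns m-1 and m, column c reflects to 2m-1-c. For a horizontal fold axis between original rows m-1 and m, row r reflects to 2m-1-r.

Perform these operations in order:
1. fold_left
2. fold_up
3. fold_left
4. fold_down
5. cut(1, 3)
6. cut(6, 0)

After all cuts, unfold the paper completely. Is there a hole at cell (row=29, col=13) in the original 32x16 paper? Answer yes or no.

Op 1 fold_left: fold axis v@8; visible region now rows[0,32) x cols[0,8) = 32x8
Op 2 fold_up: fold axis h@16; visible region now rows[0,16) x cols[0,8) = 16x8
Op 3 fold_left: fold axis v@4; visible region now rows[0,16) x cols[0,4) = 16x4
Op 4 fold_down: fold axis h@8; visible region now rows[8,16) x cols[0,4) = 8x4
Op 5 cut(1, 3): punch at orig (9,3); cuts so far [(9, 3)]; region rows[8,16) x cols[0,4) = 8x4
Op 6 cut(6, 0): punch at orig (14,0); cuts so far [(9, 3), (14, 0)]; region rows[8,16) x cols[0,4) = 8x4
Unfold 1 (reflect across h@8): 4 holes -> [(1, 0), (6, 3), (9, 3), (14, 0)]
Unfold 2 (reflect across v@4): 8 holes -> [(1, 0), (1, 7), (6, 3), (6, 4), (9, 3), (9, 4), (14, 0), (14, 7)]
Unfold 3 (reflect across h@16): 16 holes -> [(1, 0), (1, 7), (6, 3), (6, 4), (9, 3), (9, 4), (14, 0), (14, 7), (17, 0), (17, 7), (22, 3), (22, 4), (25, 3), (25, 4), (30, 0), (30, 7)]
Unfold 4 (reflect across v@8): 32 holes -> [(1, 0), (1, 7), (1, 8), (1, 15), (6, 3), (6, 4), (6, 11), (6, 12), (9, 3), (9, 4), (9, 11), (9, 12), (14, 0), (14, 7), (14, 8), (14, 15), (17, 0), (17, 7), (17, 8), (17, 15), (22, 3), (22, 4), (22, 11), (22, 12), (25, 3), (25, 4), (25, 11), (25, 12), (30, 0), (30, 7), (30, 8), (30, 15)]
Holes: [(1, 0), (1, 7), (1, 8), (1, 15), (6, 3), (6, 4), (6, 11), (6, 12), (9, 3), (9, 4), (9, 11), (9, 12), (14, 0), (14, 7), (14, 8), (14, 15), (17, 0), (17, 7), (17, 8), (17, 15), (22, 3), (22, 4), (22, 11), (22, 12), (25, 3), (25, 4), (25, 11), (25, 12), (30, 0), (30, 7), (30, 8), (30, 15)]

Answer: no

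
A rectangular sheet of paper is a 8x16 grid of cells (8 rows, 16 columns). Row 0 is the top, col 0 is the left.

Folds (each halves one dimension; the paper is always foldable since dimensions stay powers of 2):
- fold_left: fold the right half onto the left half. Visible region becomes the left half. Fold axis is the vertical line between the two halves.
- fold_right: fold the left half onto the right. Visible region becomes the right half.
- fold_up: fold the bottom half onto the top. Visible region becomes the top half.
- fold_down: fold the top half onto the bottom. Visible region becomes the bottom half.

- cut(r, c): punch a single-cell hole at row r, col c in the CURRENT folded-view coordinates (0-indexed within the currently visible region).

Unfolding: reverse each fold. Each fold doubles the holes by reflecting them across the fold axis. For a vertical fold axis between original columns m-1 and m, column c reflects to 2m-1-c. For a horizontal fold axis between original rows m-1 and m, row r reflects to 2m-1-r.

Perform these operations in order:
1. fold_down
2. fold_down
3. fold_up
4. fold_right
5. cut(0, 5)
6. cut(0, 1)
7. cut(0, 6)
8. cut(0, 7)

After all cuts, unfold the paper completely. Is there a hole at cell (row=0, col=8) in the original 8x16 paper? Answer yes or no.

Op 1 fold_down: fold axis h@4; visible region now rows[4,8) x cols[0,16) = 4x16
Op 2 fold_down: fold axis h@6; visible region now rows[6,8) x cols[0,16) = 2x16
Op 3 fold_up: fold axis h@7; visible region now rows[6,7) x cols[0,16) = 1x16
Op 4 fold_right: fold axis v@8; visible region now rows[6,7) x cols[8,16) = 1x8
Op 5 cut(0, 5): punch at orig (6,13); cuts so far [(6, 13)]; region rows[6,7) x cols[8,16) = 1x8
Op 6 cut(0, 1): punch at orig (6,9); cuts so far [(6, 9), (6, 13)]; region rows[6,7) x cols[8,16) = 1x8
Op 7 cut(0, 6): punch at orig (6,14); cuts so far [(6, 9), (6, 13), (6, 14)]; region rows[6,7) x cols[8,16) = 1x8
Op 8 cut(0, 7): punch at orig (6,15); cuts so far [(6, 9), (6, 13), (6, 14), (6, 15)]; region rows[6,7) x cols[8,16) = 1x8
Unfold 1 (reflect across v@8): 8 holes -> [(6, 0), (6, 1), (6, 2), (6, 6), (6, 9), (6, 13), (6, 14), (6, 15)]
Unfold 2 (reflect across h@7): 16 holes -> [(6, 0), (6, 1), (6, 2), (6, 6), (6, 9), (6, 13), (6, 14), (6, 15), (7, 0), (7, 1), (7, 2), (7, 6), (7, 9), (7, 13), (7, 14), (7, 15)]
Unfold 3 (reflect across h@6): 32 holes -> [(4, 0), (4, 1), (4, 2), (4, 6), (4, 9), (4, 13), (4, 14), (4, 15), (5, 0), (5, 1), (5, 2), (5, 6), (5, 9), (5, 13), (5, 14), (5, 15), (6, 0), (6, 1), (6, 2), (6, 6), (6, 9), (6, 13), (6, 14), (6, 15), (7, 0), (7, 1), (7, 2), (7, 6), (7, 9), (7, 13), (7, 14), (7, 15)]
Unfold 4 (reflect across h@4): 64 holes -> [(0, 0), (0, 1), (0, 2), (0, 6), (0, 9), (0, 13), (0, 14), (0, 15), (1, 0), (1, 1), (1, 2), (1, 6), (1, 9), (1, 13), (1, 14), (1, 15), (2, 0), (2, 1), (2, 2), (2, 6), (2, 9), (2, 13), (2, 14), (2, 15), (3, 0), (3, 1), (3, 2), (3, 6), (3, 9), (3, 13), (3, 14), (3, 15), (4, 0), (4, 1), (4, 2), (4, 6), (4, 9), (4, 13), (4, 14), (4, 15), (5, 0), (5, 1), (5, 2), (5, 6), (5, 9), (5, 13), (5, 14), (5, 15), (6, 0), (6, 1), (6, 2), (6, 6), (6, 9), (6, 13), (6, 14), (6, 15), (7, 0), (7, 1), (7, 2), (7, 6), (7, 9), (7, 13), (7, 14), (7, 15)]
Holes: [(0, 0), (0, 1), (0, 2), (0, 6), (0, 9), (0, 13), (0, 14), (0, 15), (1, 0), (1, 1), (1, 2), (1, 6), (1, 9), (1, 13), (1, 14), (1, 15), (2, 0), (2, 1), (2, 2), (2, 6), (2, 9), (2, 13), (2, 14), (2, 15), (3, 0), (3, 1), (3, 2), (3, 6), (3, 9), (3, 13), (3, 14), (3, 15), (4, 0), (4, 1), (4, 2), (4, 6), (4, 9), (4, 13), (4, 14), (4, 15), (5, 0), (5, 1), (5, 2), (5, 6), (5, 9), (5, 13), (5, 14), (5, 15), (6, 0), (6, 1), (6, 2), (6, 6), (6, 9), (6, 13), (6, 14), (6, 15), (7, 0), (7, 1), (7, 2), (7, 6), (7, 9), (7, 13), (7, 14), (7, 15)]

Answer: no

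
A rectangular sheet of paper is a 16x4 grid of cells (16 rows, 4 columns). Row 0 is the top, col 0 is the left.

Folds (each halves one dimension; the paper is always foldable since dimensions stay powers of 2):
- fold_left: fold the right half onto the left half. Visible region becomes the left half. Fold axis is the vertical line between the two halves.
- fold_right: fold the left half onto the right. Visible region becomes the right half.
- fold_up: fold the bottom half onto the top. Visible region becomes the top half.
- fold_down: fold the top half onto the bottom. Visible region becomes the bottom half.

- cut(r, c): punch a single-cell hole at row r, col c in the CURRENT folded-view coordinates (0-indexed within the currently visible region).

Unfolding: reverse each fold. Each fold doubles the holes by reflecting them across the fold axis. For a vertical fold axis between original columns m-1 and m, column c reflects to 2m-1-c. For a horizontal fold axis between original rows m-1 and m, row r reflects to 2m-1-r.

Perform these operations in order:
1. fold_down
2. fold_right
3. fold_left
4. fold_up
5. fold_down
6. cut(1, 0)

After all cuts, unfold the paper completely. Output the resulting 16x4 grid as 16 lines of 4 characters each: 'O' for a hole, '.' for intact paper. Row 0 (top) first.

Answer: OOOO
....
....
OOOO
OOOO
....
....
OOOO
OOOO
....
....
OOOO
OOOO
....
....
OOOO

Derivation:
Op 1 fold_down: fold axis h@8; visible region now rows[8,16) x cols[0,4) = 8x4
Op 2 fold_right: fold axis v@2; visible region now rows[8,16) x cols[2,4) = 8x2
Op 3 fold_left: fold axis v@3; visible region now rows[8,16) x cols[2,3) = 8x1
Op 4 fold_up: fold axis h@12; visible region now rows[8,12) x cols[2,3) = 4x1
Op 5 fold_down: fold axis h@10; visible region now rows[10,12) x cols[2,3) = 2x1
Op 6 cut(1, 0): punch at orig (11,2); cuts so far [(11, 2)]; region rows[10,12) x cols[2,3) = 2x1
Unfold 1 (reflect across h@10): 2 holes -> [(8, 2), (11, 2)]
Unfold 2 (reflect across h@12): 4 holes -> [(8, 2), (11, 2), (12, 2), (15, 2)]
Unfold 3 (reflect across v@3): 8 holes -> [(8, 2), (8, 3), (11, 2), (11, 3), (12, 2), (12, 3), (15, 2), (15, 3)]
Unfold 4 (reflect across v@2): 16 holes -> [(8, 0), (8, 1), (8, 2), (8, 3), (11, 0), (11, 1), (11, 2), (11, 3), (12, 0), (12, 1), (12, 2), (12, 3), (15, 0), (15, 1), (15, 2), (15, 3)]
Unfold 5 (reflect across h@8): 32 holes -> [(0, 0), (0, 1), (0, 2), (0, 3), (3, 0), (3, 1), (3, 2), (3, 3), (4, 0), (4, 1), (4, 2), (4, 3), (7, 0), (7, 1), (7, 2), (7, 3), (8, 0), (8, 1), (8, 2), (8, 3), (11, 0), (11, 1), (11, 2), (11, 3), (12, 0), (12, 1), (12, 2), (12, 3), (15, 0), (15, 1), (15, 2), (15, 3)]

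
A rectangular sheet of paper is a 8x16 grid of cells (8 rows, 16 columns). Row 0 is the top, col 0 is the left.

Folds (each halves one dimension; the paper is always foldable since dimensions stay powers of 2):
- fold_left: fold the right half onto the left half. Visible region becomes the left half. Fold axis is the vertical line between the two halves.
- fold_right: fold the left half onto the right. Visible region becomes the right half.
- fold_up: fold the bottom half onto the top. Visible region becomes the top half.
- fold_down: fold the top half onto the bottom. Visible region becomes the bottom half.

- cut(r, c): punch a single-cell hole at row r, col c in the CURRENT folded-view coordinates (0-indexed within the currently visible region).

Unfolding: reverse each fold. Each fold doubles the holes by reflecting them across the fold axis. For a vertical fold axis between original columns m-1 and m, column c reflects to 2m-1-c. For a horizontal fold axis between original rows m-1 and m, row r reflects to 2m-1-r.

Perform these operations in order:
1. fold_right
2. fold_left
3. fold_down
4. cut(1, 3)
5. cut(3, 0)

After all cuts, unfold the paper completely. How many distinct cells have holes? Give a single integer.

Answer: 16

Derivation:
Op 1 fold_right: fold axis v@8; visible region now rows[0,8) x cols[8,16) = 8x8
Op 2 fold_left: fold axis v@12; visible region now rows[0,8) x cols[8,12) = 8x4
Op 3 fold_down: fold axis h@4; visible region now rows[4,8) x cols[8,12) = 4x4
Op 4 cut(1, 3): punch at orig (5,11); cuts so far [(5, 11)]; region rows[4,8) x cols[8,12) = 4x4
Op 5 cut(3, 0): punch at orig (7,8); cuts so far [(5, 11), (7, 8)]; region rows[4,8) x cols[8,12) = 4x4
Unfold 1 (reflect across h@4): 4 holes -> [(0, 8), (2, 11), (5, 11), (7, 8)]
Unfold 2 (reflect across v@12): 8 holes -> [(0, 8), (0, 15), (2, 11), (2, 12), (5, 11), (5, 12), (7, 8), (7, 15)]
Unfold 3 (reflect across v@8): 16 holes -> [(0, 0), (0, 7), (0, 8), (0, 15), (2, 3), (2, 4), (2, 11), (2, 12), (5, 3), (5, 4), (5, 11), (5, 12), (7, 0), (7, 7), (7, 8), (7, 15)]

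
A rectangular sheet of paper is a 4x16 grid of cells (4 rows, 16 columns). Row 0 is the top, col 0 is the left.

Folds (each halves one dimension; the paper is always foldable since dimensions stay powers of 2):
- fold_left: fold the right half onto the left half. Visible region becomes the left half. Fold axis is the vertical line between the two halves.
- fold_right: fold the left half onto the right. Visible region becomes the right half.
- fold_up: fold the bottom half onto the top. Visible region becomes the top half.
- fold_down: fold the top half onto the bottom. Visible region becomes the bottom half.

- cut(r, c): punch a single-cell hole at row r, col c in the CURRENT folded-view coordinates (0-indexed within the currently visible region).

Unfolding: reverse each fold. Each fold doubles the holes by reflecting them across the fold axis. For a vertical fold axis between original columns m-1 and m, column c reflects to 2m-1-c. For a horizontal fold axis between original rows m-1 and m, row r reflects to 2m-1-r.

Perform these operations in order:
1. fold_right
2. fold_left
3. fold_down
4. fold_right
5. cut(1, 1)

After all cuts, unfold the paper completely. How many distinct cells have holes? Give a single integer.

Answer: 16

Derivation:
Op 1 fold_right: fold axis v@8; visible region now rows[0,4) x cols[8,16) = 4x8
Op 2 fold_left: fold axis v@12; visible region now rows[0,4) x cols[8,12) = 4x4
Op 3 fold_down: fold axis h@2; visible region now rows[2,4) x cols[8,12) = 2x4
Op 4 fold_right: fold axis v@10; visible region now rows[2,4) x cols[10,12) = 2x2
Op 5 cut(1, 1): punch at orig (3,11); cuts so far [(3, 11)]; region rows[2,4) x cols[10,12) = 2x2
Unfold 1 (reflect across v@10): 2 holes -> [(3, 8), (3, 11)]
Unfold 2 (reflect across h@2): 4 holes -> [(0, 8), (0, 11), (3, 8), (3, 11)]
Unfold 3 (reflect across v@12): 8 holes -> [(0, 8), (0, 11), (0, 12), (0, 15), (3, 8), (3, 11), (3, 12), (3, 15)]
Unfold 4 (reflect across v@8): 16 holes -> [(0, 0), (0, 3), (0, 4), (0, 7), (0, 8), (0, 11), (0, 12), (0, 15), (3, 0), (3, 3), (3, 4), (3, 7), (3, 8), (3, 11), (3, 12), (3, 15)]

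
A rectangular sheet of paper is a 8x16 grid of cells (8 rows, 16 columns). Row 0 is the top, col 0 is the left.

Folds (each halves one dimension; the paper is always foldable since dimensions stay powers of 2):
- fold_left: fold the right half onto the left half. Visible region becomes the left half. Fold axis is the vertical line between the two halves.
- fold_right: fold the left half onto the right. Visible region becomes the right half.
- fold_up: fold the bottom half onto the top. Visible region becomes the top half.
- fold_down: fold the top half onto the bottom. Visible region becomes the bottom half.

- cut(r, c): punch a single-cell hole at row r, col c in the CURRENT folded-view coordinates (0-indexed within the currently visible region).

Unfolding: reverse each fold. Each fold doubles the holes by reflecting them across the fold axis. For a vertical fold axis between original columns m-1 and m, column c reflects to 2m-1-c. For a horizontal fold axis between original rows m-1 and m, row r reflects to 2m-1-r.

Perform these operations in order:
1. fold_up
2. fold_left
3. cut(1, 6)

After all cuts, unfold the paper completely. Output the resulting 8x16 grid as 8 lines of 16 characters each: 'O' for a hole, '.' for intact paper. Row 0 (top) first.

Op 1 fold_up: fold axis h@4; visible region now rows[0,4) x cols[0,16) = 4x16
Op 2 fold_left: fold axis v@8; visible region now rows[0,4) x cols[0,8) = 4x8
Op 3 cut(1, 6): punch at orig (1,6); cuts so far [(1, 6)]; region rows[0,4) x cols[0,8) = 4x8
Unfold 1 (reflect across v@8): 2 holes -> [(1, 6), (1, 9)]
Unfold 2 (reflect across h@4): 4 holes -> [(1, 6), (1, 9), (6, 6), (6, 9)]

Answer: ................
......O..O......
................
................
................
................
......O..O......
................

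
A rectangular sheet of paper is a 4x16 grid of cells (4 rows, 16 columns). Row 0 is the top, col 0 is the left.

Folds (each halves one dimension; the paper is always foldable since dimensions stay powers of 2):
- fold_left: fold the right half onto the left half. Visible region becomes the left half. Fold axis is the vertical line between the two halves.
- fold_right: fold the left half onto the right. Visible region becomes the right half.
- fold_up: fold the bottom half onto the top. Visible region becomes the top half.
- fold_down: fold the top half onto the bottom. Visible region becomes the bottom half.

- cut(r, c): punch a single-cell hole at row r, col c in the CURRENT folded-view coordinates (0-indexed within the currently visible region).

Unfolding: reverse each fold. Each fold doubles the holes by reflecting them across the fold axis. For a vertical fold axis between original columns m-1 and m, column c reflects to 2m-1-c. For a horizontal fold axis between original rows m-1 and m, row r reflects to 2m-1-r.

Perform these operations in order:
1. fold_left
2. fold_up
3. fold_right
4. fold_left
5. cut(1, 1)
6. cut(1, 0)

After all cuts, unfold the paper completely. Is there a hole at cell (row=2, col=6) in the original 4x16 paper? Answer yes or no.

Answer: yes

Derivation:
Op 1 fold_left: fold axis v@8; visible region now rows[0,4) x cols[0,8) = 4x8
Op 2 fold_up: fold axis h@2; visible region now rows[0,2) x cols[0,8) = 2x8
Op 3 fold_right: fold axis v@4; visible region now rows[0,2) x cols[4,8) = 2x4
Op 4 fold_left: fold axis v@6; visible region now rows[0,2) x cols[4,6) = 2x2
Op 5 cut(1, 1): punch at orig (1,5); cuts so far [(1, 5)]; region rows[0,2) x cols[4,6) = 2x2
Op 6 cut(1, 0): punch at orig (1,4); cuts so far [(1, 4), (1, 5)]; region rows[0,2) x cols[4,6) = 2x2
Unfold 1 (reflect across v@6): 4 holes -> [(1, 4), (1, 5), (1, 6), (1, 7)]
Unfold 2 (reflect across v@4): 8 holes -> [(1, 0), (1, 1), (1, 2), (1, 3), (1, 4), (1, 5), (1, 6), (1, 7)]
Unfold 3 (reflect across h@2): 16 holes -> [(1, 0), (1, 1), (1, 2), (1, 3), (1, 4), (1, 5), (1, 6), (1, 7), (2, 0), (2, 1), (2, 2), (2, 3), (2, 4), (2, 5), (2, 6), (2, 7)]
Unfold 4 (reflect across v@8): 32 holes -> [(1, 0), (1, 1), (1, 2), (1, 3), (1, 4), (1, 5), (1, 6), (1, 7), (1, 8), (1, 9), (1, 10), (1, 11), (1, 12), (1, 13), (1, 14), (1, 15), (2, 0), (2, 1), (2, 2), (2, 3), (2, 4), (2, 5), (2, 6), (2, 7), (2, 8), (2, 9), (2, 10), (2, 11), (2, 12), (2, 13), (2, 14), (2, 15)]
Holes: [(1, 0), (1, 1), (1, 2), (1, 3), (1, 4), (1, 5), (1, 6), (1, 7), (1, 8), (1, 9), (1, 10), (1, 11), (1, 12), (1, 13), (1, 14), (1, 15), (2, 0), (2, 1), (2, 2), (2, 3), (2, 4), (2, 5), (2, 6), (2, 7), (2, 8), (2, 9), (2, 10), (2, 11), (2, 12), (2, 13), (2, 14), (2, 15)]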